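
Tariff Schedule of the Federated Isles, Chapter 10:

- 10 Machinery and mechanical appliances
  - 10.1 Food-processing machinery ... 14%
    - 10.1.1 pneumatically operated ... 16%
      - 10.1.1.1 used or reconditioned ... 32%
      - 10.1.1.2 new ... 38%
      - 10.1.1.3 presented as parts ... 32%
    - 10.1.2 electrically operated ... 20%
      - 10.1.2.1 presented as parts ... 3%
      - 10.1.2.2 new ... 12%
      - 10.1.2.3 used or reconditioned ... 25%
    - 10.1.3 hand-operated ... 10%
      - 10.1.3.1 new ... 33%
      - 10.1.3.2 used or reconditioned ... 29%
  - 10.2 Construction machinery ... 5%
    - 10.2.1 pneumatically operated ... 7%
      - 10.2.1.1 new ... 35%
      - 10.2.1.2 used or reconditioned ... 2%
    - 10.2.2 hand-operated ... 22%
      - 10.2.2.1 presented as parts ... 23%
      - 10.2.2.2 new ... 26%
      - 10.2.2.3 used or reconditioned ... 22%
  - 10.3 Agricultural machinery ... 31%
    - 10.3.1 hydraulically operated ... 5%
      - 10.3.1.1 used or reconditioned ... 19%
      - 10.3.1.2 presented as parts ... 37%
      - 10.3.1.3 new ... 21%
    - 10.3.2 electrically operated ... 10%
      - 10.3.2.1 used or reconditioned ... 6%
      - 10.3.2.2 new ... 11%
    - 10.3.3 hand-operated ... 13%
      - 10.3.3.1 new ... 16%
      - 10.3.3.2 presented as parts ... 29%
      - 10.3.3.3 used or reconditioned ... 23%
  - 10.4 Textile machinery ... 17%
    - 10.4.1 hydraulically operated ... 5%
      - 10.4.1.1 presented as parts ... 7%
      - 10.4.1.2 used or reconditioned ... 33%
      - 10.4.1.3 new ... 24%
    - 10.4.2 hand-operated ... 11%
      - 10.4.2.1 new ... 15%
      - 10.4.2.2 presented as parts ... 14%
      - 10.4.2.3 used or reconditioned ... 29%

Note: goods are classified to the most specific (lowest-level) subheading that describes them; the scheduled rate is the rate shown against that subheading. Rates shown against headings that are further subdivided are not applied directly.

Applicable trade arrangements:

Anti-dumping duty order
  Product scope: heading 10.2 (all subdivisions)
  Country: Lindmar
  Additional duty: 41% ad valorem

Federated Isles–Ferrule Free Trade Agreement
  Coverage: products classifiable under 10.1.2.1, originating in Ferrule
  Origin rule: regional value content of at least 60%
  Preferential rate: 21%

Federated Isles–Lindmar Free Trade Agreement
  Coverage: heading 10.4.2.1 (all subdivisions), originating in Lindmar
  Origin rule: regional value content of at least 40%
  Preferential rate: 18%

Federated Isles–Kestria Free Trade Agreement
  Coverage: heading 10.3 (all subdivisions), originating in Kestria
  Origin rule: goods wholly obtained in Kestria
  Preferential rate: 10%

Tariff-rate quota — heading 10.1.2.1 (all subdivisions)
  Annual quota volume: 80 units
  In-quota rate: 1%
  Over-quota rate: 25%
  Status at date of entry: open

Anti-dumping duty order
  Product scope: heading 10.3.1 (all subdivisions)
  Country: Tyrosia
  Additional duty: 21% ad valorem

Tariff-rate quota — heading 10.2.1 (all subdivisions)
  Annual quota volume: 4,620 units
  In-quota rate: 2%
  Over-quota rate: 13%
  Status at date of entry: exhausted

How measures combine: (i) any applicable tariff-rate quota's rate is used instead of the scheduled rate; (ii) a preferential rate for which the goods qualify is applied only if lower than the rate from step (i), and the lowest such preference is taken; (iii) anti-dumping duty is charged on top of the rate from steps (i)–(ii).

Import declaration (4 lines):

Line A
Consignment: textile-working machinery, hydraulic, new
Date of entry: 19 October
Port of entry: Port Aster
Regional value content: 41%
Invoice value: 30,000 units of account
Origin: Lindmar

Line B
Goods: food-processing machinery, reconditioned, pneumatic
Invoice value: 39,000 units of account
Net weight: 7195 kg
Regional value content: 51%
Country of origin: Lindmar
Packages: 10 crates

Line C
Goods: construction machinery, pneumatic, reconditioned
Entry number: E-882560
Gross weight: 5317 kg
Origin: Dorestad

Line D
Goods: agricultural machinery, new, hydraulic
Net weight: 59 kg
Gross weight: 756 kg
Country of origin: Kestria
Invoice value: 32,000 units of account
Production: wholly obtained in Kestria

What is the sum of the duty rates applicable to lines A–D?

79%

Line A: textile-working → 10.4; hydraulic → 10.4.1; new → 10.4.1.3. Scheduled 24%. Lindmar agreement on 10.4.2.1: 10.4.1.3 not covered. → 24%.
Line B: food-processing → 10.1; pneumatic → 10.1.1; reconditioned → 10.1.1.1. Scheduled 32%. Lindmar agreement on 10.4.2.1: 10.1.1.1 not covered. → 32%.
Line C: construction → 10.2; pneumatic → 10.2.1; reconditioned → 10.2.1.2. Scheduled 2%. quota on 10.2.1 exhausted → over-quota 13%. → 13%.
Line D: agricultural → 10.3; hydraulic → 10.3.1; new → 10.3.1.3. Scheduled 21%. Kestria agreement on 10.3: wholly obtained → 10% available; preferential 10%. → 10%.
Sum: 24% + 32% + 13% + 10% = 79%.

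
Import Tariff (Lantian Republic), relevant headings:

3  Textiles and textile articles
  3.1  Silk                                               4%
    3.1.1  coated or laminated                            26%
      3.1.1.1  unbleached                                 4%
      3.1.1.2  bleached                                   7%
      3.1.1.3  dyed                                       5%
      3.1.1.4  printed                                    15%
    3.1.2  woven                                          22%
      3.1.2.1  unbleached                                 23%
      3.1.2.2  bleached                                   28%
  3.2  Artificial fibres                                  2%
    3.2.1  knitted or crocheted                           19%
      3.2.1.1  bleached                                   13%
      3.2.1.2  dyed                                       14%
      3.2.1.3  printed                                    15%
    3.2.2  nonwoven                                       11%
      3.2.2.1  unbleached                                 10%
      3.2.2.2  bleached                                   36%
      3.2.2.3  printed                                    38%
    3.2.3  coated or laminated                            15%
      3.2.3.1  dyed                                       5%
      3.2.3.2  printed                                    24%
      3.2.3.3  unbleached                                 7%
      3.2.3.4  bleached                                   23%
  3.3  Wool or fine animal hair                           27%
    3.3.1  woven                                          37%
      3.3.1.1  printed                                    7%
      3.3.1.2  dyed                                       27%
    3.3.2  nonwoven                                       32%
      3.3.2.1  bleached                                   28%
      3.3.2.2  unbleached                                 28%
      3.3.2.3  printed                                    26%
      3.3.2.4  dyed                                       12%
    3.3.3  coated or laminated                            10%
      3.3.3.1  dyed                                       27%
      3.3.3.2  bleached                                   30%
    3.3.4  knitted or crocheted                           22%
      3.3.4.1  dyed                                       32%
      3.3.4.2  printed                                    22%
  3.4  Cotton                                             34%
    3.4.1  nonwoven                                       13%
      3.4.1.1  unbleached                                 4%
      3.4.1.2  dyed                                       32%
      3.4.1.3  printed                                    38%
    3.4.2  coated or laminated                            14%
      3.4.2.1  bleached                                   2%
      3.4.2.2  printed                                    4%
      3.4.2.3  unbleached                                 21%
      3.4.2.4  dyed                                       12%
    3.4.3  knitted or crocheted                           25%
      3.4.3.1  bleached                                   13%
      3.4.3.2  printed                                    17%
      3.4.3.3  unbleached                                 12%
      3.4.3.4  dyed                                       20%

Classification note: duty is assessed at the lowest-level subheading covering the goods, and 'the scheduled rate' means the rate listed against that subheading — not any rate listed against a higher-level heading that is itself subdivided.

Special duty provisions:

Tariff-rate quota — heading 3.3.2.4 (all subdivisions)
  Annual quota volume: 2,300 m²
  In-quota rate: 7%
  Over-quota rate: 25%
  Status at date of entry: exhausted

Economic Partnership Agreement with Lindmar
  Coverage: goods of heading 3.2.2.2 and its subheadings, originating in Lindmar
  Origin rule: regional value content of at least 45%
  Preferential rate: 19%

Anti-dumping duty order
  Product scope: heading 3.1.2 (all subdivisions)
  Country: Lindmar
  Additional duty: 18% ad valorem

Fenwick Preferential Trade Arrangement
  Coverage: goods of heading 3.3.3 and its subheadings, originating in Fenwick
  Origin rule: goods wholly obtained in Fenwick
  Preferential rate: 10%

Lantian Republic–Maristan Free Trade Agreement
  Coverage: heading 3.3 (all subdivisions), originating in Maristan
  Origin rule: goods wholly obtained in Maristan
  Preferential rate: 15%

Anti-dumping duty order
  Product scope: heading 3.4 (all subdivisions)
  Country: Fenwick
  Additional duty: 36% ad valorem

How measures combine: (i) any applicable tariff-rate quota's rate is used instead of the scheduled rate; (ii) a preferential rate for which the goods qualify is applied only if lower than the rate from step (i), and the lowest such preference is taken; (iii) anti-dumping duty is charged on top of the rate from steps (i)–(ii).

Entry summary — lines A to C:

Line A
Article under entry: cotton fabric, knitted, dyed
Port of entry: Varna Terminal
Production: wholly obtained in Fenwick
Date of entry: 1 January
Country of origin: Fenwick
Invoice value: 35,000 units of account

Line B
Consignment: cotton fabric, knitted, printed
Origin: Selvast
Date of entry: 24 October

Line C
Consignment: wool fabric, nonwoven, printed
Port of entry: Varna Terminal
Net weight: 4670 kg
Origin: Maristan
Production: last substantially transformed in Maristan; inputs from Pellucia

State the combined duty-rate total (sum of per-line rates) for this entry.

99%

Line A: cotton → 3.4; knitted → 3.4.3; dyed → 3.4.3.4. Scheduled 20%. Fenwick agreement on 3.3.3: 3.4.3.4 not covered; anti-dumping (Fenwick, 3.4): +36%; total 20% + 36% = 56%. → 56%.
Line B: cotton → 3.4; knitted → 3.4.3; printed → 3.4.3.2. Scheduled 17%. No special measure applies. → 17%.
Line C: wool → 3.3; nonwoven → 3.3.2; printed → 3.3.2.3. Scheduled 26%. Maristan agreement on 3.3: not wholly obtained. → 26%.
Sum: 56% + 17% + 26% = 99%.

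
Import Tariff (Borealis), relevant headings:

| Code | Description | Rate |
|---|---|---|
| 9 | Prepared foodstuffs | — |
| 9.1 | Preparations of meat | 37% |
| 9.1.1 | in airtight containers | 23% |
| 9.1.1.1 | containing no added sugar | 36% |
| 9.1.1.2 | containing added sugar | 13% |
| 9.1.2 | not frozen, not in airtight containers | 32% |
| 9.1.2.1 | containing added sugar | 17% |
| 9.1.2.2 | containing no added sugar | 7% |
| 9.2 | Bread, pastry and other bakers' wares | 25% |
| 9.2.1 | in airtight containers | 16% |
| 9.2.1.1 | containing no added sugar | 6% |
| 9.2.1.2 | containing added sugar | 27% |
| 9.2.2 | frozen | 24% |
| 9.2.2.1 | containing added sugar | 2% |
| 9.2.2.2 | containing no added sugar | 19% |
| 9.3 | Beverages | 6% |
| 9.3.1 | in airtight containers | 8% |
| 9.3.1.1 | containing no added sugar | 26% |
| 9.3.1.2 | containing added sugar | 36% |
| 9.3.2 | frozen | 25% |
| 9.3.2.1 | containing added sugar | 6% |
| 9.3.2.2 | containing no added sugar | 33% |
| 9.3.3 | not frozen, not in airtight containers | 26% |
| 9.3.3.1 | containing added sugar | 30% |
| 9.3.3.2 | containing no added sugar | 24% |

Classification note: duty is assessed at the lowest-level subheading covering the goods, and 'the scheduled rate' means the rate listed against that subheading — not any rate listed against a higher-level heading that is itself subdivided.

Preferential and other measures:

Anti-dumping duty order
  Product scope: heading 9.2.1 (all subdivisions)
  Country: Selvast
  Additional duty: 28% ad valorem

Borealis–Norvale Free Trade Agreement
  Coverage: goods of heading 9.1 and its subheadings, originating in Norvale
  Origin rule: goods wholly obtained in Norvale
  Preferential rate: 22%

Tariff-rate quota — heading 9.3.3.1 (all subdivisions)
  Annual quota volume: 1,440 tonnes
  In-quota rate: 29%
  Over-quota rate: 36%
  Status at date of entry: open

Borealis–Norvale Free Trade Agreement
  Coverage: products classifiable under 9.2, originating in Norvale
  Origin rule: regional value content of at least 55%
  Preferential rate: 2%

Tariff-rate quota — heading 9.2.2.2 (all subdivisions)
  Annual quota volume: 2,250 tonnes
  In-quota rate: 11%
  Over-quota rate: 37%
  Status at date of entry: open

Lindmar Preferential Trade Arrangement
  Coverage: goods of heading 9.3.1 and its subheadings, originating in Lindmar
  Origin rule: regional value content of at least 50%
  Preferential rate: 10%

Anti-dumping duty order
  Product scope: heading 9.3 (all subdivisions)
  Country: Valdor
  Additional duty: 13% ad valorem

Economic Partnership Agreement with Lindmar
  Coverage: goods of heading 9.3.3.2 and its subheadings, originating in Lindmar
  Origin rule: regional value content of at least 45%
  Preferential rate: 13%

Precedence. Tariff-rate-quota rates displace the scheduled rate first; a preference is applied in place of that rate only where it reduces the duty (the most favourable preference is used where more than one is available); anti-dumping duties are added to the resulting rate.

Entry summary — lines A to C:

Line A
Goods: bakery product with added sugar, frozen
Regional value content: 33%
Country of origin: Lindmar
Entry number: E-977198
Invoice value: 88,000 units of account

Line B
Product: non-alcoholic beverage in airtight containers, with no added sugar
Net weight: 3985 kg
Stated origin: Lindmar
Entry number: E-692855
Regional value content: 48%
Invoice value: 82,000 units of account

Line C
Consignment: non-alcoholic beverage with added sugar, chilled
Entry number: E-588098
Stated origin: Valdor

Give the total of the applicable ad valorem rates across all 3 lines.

70%

Line A: bakery product → 9.2; frozen → 9.2.2; with added sugar → 9.2.2.1. Scheduled 2%. Lindmar agreement on 9.3.1: 9.2.2.1 not covered; Lindmar agreement on 9.3.3.2: 9.2.2.1 not covered. → 2%.
Line B: non-alcoholic beverage → 9.3; in airtight containers → 9.3.1; with no added sugar → 9.3.1.1. Scheduled 26%. Lindmar agreement on 9.3.1: RVC < 50%; Lindmar agreement on 9.3.3.2: 9.3.1.1 not covered. → 26%.
Line C: non-alcoholic beverage → 9.3; chilled → 9.3.3; with added sugar → 9.3.3.1. Scheduled 30%. quota on 9.3.3.1 open → in-quota 29%; anti-dumping (Valdor, 9.3): +13%; total 29% + 13% = 42%. → 42%.
Sum: 2% + 26% + 42% = 70%.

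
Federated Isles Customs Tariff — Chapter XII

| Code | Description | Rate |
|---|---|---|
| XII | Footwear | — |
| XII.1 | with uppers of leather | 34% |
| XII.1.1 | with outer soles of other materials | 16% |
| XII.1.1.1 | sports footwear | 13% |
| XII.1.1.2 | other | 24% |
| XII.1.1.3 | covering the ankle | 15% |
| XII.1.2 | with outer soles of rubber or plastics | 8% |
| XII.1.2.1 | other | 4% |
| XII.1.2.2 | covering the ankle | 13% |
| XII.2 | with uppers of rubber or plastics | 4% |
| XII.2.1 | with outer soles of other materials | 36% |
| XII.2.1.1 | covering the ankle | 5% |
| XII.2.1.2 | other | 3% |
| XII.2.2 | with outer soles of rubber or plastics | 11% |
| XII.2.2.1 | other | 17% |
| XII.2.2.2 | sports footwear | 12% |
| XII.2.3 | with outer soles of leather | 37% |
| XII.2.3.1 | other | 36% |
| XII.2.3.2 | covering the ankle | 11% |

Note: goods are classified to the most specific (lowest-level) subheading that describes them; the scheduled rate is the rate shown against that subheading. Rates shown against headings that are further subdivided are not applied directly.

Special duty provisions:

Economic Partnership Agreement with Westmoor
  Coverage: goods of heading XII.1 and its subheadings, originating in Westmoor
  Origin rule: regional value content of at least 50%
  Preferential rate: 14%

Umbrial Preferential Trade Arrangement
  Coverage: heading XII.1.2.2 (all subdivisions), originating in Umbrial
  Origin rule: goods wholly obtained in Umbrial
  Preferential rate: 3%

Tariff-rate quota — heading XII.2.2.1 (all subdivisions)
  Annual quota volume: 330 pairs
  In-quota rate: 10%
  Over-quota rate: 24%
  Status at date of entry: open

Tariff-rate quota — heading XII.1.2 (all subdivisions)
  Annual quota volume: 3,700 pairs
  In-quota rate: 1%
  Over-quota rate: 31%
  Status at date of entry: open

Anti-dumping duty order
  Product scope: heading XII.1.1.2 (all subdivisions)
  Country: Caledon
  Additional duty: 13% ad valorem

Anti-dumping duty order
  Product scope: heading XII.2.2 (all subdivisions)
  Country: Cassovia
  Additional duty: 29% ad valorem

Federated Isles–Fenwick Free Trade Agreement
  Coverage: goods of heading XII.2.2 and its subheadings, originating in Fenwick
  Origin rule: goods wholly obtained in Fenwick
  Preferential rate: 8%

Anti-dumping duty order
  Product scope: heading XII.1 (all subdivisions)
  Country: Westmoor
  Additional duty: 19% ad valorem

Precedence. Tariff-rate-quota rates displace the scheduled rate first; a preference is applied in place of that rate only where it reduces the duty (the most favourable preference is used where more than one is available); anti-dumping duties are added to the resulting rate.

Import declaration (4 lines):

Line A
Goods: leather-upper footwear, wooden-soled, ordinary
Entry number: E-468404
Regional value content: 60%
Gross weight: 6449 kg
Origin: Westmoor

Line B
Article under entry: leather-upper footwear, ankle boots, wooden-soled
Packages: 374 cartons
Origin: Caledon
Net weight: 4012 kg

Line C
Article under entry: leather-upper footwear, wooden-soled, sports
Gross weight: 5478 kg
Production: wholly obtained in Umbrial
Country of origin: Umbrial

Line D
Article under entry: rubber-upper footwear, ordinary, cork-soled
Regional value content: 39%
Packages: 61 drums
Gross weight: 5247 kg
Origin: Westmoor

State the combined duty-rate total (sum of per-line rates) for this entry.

Line A: leather-upper → XII.1; wooden-soled → XII.1.1; ordinary → XII.1.1.2. Scheduled 24%. Westmoor agreement on XII.1: RVC ≥ 50% → 14% available; preferential 14%; anti-dumping (Westmoor, XII.1): +19%; total 14% + 19% = 33%. → 33%.
Line B: leather-upper → XII.1; wooden-soled → XII.1.1; ankle boots → XII.1.1.3. Scheduled 15%. No special measure applies. → 15%.
Line C: leather-upper → XII.1; wooden-soled → XII.1.1; sports → XII.1.1.1. Scheduled 13%. Umbrial agreement on XII.1.2.2: XII.1.1.1 not covered. → 13%.
Line D: rubber-upper → XII.2; cork-soled → XII.2.1; ordinary → XII.2.1.2. Scheduled 3%. Westmoor agreement on XII.1: XII.2.1.2 not covered. → 3%.
Sum: 33% + 15% + 13% + 3% = 64%.

64%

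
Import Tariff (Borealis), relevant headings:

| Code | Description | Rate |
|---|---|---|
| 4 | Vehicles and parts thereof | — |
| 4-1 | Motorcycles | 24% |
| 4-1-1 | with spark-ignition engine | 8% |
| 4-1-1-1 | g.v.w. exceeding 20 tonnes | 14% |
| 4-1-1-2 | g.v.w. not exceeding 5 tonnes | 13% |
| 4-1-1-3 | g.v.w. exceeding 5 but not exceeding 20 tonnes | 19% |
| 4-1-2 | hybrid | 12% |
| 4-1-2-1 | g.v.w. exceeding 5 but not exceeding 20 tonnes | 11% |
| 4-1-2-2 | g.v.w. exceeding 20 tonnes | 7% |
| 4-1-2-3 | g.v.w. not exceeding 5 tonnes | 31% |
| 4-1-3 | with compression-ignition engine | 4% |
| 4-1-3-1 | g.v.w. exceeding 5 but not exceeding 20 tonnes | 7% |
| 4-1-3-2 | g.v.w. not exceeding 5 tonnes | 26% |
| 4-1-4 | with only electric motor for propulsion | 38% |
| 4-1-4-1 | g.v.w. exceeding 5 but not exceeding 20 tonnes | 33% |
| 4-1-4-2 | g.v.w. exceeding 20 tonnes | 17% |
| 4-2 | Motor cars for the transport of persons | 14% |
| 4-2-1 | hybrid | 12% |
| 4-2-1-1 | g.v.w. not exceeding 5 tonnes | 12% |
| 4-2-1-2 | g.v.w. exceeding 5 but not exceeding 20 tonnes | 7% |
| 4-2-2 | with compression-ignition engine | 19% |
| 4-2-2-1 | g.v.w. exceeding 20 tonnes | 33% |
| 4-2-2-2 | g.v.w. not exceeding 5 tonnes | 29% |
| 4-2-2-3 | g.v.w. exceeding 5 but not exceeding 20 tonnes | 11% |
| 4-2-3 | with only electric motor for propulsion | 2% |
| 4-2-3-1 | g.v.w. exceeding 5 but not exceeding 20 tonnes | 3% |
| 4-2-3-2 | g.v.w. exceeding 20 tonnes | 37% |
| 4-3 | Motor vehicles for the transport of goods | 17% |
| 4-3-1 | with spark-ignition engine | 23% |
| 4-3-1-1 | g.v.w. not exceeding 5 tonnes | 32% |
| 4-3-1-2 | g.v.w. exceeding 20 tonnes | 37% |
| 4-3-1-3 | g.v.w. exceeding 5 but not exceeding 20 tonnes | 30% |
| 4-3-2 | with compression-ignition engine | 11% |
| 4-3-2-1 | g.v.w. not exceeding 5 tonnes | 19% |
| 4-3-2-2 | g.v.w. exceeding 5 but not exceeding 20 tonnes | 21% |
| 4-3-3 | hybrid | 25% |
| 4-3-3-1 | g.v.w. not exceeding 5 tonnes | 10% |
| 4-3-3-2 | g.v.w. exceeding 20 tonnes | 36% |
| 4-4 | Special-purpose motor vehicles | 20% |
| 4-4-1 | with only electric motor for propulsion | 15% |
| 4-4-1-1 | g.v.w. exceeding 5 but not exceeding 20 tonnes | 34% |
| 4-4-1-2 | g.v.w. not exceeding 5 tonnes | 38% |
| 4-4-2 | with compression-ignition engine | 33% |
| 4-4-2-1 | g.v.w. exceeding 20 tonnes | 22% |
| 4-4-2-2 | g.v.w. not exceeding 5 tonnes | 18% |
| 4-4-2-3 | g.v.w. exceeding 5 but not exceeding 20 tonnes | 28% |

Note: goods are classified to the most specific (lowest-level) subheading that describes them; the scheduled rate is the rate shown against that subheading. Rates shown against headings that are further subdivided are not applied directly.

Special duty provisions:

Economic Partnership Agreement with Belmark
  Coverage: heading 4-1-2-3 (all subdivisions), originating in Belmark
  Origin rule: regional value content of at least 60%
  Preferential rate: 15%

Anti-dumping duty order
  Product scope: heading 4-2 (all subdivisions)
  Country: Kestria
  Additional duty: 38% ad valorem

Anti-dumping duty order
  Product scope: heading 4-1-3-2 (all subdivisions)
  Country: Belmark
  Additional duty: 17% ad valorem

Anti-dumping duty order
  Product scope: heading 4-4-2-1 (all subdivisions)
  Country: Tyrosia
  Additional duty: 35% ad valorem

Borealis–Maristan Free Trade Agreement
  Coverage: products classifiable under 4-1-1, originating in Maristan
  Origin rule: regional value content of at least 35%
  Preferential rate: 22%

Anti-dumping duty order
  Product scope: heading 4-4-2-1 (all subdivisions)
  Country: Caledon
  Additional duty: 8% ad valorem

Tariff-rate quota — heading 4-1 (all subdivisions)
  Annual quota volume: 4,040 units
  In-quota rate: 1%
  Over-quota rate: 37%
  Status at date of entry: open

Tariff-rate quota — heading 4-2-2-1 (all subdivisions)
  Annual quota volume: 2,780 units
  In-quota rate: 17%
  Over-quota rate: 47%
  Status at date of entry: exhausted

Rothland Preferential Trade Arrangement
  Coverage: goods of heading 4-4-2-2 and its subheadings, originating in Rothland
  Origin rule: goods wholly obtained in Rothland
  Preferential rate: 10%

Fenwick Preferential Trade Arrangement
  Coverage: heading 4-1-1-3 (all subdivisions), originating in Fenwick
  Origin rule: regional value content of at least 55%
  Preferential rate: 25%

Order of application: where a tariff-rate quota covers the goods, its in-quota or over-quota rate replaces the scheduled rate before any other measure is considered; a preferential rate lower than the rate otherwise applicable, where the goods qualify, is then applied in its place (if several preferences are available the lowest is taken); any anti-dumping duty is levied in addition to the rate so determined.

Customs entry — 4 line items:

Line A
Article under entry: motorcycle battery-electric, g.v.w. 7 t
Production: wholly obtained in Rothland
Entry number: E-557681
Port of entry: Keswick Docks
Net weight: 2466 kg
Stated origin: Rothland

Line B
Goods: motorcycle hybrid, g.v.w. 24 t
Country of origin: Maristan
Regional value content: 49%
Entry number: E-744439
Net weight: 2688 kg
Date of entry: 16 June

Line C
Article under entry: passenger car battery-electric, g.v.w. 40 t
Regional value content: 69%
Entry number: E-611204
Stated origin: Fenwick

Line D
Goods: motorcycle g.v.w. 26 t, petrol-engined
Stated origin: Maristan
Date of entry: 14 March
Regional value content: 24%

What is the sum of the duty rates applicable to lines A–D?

40%

Line A: motorcycle → 4-1; battery-electric → 4-1-4; g.v.w. 7 t → 4-1-4-1. Scheduled 33%. quota on 4-1 open → in-quota 1%; Rothland agreement on 4-4-2-2: 4-1-4-1 not covered. → 1%.
Line B: motorcycle → 4-1; hybrid → 4-1-2; g.v.w. 24 t → 4-1-2-2. Scheduled 7%. quota on 4-1 open → in-quota 1%; Maristan agreement on 4-1-1: 4-1-2-2 not covered. → 1%.
Line C: passenger car → 4-2; battery-electric → 4-2-3; g.v.w. 40 t → 4-2-3-2. Scheduled 37%. Fenwick agreement on 4-1-1-3: 4-2-3-2 not covered. → 37%.
Line D: motorcycle → 4-1; petrol-engined → 4-1-1; g.v.w. 26 t → 4-1-1-1. Scheduled 14%. quota on 4-1 open → in-quota 1%; Maristan agreement on 4-1-1: RVC < 35%. → 1%.
Sum: 1% + 1% + 37% + 1% = 40%.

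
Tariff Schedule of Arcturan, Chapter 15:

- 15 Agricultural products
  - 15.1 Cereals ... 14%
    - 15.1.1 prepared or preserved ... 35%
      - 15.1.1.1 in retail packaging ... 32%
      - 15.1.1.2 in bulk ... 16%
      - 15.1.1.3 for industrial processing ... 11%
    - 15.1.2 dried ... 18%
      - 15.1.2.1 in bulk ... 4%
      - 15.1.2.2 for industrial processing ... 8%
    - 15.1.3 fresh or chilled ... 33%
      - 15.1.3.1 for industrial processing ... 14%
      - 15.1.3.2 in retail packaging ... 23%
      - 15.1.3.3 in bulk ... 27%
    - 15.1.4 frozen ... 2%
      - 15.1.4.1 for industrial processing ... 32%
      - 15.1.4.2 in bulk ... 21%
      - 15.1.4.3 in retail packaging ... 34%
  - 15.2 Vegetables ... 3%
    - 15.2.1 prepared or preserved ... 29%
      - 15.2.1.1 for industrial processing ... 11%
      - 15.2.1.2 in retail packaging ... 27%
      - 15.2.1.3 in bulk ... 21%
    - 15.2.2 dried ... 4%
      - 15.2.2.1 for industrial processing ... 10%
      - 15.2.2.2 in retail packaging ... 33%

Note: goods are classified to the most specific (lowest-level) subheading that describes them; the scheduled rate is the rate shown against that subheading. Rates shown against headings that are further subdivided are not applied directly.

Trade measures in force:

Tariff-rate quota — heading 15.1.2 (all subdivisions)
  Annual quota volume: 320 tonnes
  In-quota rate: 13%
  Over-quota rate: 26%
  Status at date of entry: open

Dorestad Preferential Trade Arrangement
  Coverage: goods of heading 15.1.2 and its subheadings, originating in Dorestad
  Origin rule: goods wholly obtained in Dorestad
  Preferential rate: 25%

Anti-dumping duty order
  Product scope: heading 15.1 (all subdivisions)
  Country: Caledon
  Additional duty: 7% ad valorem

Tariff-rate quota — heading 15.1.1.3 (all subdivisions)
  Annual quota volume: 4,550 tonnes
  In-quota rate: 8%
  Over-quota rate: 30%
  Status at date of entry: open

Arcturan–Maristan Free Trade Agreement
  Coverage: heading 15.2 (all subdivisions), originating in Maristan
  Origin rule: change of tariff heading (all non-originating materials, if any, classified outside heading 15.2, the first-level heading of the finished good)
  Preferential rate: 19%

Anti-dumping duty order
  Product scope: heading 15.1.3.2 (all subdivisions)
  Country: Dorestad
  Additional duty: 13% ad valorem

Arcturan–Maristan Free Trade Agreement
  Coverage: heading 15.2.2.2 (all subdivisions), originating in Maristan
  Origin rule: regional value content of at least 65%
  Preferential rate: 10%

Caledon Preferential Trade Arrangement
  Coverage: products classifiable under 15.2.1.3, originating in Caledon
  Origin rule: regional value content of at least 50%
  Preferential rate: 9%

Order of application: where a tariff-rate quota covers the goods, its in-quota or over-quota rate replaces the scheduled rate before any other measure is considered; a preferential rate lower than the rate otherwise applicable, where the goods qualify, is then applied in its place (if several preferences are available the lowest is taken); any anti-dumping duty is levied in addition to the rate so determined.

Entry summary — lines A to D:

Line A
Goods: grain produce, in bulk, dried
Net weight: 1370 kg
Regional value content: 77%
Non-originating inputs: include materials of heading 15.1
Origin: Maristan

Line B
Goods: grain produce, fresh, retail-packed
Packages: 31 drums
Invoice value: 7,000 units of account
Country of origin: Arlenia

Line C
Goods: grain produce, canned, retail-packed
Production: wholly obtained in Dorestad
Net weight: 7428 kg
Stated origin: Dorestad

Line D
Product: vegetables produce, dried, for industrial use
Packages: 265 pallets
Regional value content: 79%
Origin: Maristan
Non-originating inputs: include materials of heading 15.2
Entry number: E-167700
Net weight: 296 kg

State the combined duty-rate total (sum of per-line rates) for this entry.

78%

Line A: grain → 15.1; dried → 15.1.2; in bulk → 15.1.2.1. Scheduled 4%. quota on 15.1.2 open → in-quota 13%; Maristan agreement on 15.2: 15.1.2.1 not covered; Maristan agreement on 15.2.2.2: 15.1.2.1 not covered. → 13%.
Line B: grain → 15.1; fresh → 15.1.3; retail-packed → 15.1.3.2. Scheduled 23%. No special measure applies. → 23%.
Line C: grain → 15.1; canned → 15.1.1; retail-packed → 15.1.1.1. Scheduled 32%. Dorestad agreement on 15.1.2: 15.1.1.1 not covered. → 32%.
Line D: vegetables → 15.2; dried → 15.2.2; for industrial use → 15.2.2.1. Scheduled 10%. Maristan agreement on 15.2: CTH not met; Maristan agreement on 15.2.2.2: 15.2.2.1 not covered. → 10%.
Sum: 13% + 23% + 32% + 10% = 78%.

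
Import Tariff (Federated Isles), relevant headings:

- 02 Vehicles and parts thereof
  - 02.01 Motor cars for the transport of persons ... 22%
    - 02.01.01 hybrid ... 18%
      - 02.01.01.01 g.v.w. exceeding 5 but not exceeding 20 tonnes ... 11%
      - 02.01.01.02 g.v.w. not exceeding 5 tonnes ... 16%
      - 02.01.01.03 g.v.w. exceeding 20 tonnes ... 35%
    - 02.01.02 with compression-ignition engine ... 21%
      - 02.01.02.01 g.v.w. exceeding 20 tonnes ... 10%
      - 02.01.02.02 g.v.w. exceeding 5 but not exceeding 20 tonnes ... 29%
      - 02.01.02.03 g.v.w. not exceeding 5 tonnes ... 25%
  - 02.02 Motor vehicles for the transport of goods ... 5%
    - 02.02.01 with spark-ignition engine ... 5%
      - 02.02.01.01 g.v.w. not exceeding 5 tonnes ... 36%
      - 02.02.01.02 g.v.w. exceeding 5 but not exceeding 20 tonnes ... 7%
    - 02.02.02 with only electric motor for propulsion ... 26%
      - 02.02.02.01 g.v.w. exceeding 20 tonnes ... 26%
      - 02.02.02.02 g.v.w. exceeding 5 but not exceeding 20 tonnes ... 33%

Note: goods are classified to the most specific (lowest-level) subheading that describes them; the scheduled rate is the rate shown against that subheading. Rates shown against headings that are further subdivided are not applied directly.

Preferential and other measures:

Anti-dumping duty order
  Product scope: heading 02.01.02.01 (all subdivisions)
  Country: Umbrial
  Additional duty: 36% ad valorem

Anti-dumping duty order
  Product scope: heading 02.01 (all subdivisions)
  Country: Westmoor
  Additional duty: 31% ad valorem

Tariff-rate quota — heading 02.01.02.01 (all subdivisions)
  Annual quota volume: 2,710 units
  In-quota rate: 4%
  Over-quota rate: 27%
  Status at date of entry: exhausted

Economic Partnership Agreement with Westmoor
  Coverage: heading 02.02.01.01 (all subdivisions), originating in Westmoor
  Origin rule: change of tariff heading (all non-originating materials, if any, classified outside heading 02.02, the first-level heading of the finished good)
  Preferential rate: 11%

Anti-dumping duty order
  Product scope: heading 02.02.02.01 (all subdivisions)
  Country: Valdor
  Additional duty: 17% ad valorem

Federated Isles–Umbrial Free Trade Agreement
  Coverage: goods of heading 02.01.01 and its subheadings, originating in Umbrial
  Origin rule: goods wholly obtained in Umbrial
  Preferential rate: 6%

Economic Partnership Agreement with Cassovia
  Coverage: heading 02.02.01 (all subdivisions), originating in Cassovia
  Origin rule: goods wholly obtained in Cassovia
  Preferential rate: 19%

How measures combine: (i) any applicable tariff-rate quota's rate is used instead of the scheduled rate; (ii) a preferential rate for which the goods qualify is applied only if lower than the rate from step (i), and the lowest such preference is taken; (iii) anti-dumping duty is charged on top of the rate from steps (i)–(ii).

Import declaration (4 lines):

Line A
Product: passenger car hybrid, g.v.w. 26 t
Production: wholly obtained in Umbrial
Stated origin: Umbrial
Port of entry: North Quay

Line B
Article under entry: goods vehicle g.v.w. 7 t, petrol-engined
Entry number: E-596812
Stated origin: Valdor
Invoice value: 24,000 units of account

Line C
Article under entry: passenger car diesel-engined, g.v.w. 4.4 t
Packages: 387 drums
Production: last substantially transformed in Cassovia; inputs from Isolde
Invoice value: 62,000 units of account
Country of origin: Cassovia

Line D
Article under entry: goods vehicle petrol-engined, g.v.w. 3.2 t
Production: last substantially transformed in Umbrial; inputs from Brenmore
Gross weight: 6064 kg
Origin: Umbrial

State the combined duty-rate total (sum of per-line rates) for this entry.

74%

Line A: passenger car → 02.01; hybrid → 02.01.01; g.v.w. 26 t → 02.01.01.03. Scheduled 35%. Umbrial agreement on 02.01.01: wholly obtained → 6% available; preferential 6%. → 6%.
Line B: goods vehicle → 02.02; petrol-engined → 02.02.01; g.v.w. 7 t → 02.02.01.02. Scheduled 7%. No special measure applies. → 7%.
Line C: passenger car → 02.01; diesel-engined → 02.01.02; g.v.w. 4.4 t → 02.01.02.03. Scheduled 25%. Cassovia agreement on 02.02.01: 02.01.02.03 not covered. → 25%.
Line D: goods vehicle → 02.02; petrol-engined → 02.02.01; g.v.w. 3.2 t → 02.02.01.01. Scheduled 36%. Umbrial agreement on 02.01.01: 02.02.01.01 not covered. → 36%.
Sum: 6% + 7% + 25% + 36% = 74%.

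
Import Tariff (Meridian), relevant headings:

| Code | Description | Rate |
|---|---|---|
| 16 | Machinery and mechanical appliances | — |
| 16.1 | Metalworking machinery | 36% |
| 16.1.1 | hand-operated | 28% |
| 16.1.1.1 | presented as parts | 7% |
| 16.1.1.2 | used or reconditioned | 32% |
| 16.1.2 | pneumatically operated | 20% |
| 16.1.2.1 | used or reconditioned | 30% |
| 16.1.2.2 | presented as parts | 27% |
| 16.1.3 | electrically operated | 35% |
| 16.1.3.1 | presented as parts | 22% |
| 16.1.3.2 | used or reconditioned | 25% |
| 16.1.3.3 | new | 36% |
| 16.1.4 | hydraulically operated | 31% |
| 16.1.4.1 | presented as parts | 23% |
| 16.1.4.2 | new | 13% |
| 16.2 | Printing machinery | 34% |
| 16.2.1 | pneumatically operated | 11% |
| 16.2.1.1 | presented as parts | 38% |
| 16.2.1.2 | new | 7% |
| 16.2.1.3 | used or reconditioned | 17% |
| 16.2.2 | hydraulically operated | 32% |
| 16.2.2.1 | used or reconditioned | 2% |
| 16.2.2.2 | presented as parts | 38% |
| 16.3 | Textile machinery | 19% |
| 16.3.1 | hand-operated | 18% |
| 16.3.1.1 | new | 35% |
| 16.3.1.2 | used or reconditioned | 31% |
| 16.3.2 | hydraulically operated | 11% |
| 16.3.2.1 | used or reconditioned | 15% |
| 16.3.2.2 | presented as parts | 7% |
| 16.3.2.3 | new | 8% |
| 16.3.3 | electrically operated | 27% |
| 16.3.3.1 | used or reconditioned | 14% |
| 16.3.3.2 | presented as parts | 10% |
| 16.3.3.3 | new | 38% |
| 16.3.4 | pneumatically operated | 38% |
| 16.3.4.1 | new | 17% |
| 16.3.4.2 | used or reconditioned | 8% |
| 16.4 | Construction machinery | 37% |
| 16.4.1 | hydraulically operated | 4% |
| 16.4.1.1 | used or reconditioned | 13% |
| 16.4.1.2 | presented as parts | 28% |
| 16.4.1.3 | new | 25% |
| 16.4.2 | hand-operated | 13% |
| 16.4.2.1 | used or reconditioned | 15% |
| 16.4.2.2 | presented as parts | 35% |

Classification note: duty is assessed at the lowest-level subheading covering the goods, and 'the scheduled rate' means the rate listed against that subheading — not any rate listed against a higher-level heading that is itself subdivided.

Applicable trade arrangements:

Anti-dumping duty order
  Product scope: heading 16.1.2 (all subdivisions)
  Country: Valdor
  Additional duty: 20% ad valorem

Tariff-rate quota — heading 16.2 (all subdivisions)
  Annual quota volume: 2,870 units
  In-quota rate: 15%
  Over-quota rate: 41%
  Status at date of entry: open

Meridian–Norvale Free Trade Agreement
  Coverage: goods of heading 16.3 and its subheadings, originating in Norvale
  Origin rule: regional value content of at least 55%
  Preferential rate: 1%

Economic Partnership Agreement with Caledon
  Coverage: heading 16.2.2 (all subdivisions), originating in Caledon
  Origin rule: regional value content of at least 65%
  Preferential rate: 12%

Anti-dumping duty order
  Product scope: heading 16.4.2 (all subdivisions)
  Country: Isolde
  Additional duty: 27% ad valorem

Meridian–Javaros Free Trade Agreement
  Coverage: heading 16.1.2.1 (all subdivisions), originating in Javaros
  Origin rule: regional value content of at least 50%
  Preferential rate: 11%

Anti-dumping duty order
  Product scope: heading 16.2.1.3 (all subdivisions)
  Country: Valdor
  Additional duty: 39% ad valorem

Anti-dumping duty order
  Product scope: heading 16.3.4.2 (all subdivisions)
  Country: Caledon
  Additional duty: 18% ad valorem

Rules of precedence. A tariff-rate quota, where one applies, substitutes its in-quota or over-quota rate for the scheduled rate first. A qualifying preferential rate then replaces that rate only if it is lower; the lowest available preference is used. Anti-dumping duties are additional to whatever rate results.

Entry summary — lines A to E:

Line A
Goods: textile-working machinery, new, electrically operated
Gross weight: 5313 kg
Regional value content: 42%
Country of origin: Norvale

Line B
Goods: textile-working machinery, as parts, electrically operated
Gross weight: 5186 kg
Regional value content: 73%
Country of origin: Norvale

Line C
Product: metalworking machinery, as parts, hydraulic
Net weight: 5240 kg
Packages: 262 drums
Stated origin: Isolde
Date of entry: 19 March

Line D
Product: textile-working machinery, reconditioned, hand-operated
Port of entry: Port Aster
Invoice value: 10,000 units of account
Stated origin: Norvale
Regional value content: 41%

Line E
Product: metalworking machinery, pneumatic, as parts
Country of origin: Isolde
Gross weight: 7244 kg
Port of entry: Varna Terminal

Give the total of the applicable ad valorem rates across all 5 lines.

120%

Line A: textile-working → 16.3; electrically operated → 16.3.3; new → 16.3.3.3. Scheduled 38%. Norvale agreement on 16.3: RVC < 55%. → 38%.
Line B: textile-working → 16.3; electrically operated → 16.3.3; as parts → 16.3.3.2. Scheduled 10%. Norvale agreement on 16.3: RVC ≥ 55% → 1% available; preferential 1%. → 1%.
Line C: metalworking → 16.1; hydraulic → 16.1.4; as parts → 16.1.4.1. Scheduled 23%. No special measure applies. → 23%.
Line D: textile-working → 16.3; hand-operated → 16.3.1; reconditioned → 16.3.1.2. Scheduled 31%. Norvale agreement on 16.3: RVC < 55%. → 31%.
Line E: metalworking → 16.1; pneumatic → 16.1.2; as parts → 16.1.2.2. Scheduled 27%. No special measure applies. → 27%.
Sum: 38% + 1% + 23% + 31% + 27% = 120%.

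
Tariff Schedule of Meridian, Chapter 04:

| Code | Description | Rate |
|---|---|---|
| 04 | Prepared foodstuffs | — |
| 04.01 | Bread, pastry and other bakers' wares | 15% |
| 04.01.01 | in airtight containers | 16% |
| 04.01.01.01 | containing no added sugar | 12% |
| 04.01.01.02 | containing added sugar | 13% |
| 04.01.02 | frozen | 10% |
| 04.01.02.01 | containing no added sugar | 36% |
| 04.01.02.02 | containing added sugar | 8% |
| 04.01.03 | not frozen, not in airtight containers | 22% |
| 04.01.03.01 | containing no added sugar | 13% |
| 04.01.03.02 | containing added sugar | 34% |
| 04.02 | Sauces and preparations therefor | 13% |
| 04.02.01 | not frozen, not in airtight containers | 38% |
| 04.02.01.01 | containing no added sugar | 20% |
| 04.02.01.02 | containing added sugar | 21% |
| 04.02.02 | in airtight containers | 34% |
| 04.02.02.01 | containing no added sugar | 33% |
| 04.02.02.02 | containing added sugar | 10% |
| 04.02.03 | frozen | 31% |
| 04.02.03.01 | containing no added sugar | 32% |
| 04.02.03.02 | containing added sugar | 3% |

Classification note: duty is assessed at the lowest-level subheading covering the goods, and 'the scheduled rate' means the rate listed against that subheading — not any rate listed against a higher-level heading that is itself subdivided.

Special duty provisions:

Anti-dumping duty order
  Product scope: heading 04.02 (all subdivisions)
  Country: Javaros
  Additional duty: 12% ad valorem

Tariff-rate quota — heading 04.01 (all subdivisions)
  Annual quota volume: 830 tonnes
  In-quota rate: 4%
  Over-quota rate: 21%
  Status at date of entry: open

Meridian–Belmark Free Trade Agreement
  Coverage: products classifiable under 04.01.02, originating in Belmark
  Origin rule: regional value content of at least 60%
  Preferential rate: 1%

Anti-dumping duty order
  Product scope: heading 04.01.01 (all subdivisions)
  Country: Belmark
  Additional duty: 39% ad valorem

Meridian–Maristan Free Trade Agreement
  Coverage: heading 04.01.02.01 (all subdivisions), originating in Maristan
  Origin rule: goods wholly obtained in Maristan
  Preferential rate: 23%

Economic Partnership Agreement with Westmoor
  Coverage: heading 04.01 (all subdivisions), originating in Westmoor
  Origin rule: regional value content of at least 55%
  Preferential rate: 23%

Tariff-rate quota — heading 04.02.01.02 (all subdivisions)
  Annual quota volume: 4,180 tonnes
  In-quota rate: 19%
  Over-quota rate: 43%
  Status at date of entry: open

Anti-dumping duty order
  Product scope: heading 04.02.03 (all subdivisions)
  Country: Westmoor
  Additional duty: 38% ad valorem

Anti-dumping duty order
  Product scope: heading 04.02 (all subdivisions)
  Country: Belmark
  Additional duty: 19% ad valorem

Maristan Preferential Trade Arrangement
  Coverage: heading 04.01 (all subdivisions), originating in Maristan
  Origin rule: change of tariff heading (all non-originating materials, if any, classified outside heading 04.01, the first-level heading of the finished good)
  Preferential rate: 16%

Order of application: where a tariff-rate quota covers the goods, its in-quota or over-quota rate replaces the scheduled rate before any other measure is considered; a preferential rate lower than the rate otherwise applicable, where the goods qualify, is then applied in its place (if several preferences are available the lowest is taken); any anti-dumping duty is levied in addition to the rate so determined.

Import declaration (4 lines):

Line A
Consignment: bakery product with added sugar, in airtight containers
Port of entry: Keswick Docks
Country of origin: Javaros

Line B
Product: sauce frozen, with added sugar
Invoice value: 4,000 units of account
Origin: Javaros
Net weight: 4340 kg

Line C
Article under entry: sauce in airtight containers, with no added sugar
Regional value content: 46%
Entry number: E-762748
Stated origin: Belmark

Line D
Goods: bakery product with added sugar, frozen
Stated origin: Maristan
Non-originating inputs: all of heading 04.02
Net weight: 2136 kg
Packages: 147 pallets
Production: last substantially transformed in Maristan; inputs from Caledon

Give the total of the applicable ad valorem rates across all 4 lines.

75%

Line A: bakery product → 04.01; in airtight containers → 04.01.01; with added sugar → 04.01.01.02. Scheduled 13%. quota on 04.01 open → in-quota 4%. → 4%.
Line B: sauce → 04.02; frozen → 04.02.03; with added sugar → 04.02.03.02. Scheduled 3%. anti-dumping (Javaros, 04.02): +12%; total 3% + 12% = 15%. → 15%.
Line C: sauce → 04.02; in airtight containers → 04.02.02; with no added sugar → 04.02.02.01. Scheduled 33%. Belmark agreement on 04.01.02: 04.02.02.01 not covered; anti-dumping (Belmark, 04.02): +19%; total 33% + 19% = 52%. → 52%.
Line D: bakery product → 04.01; frozen → 04.01.02; with added sugar → 04.01.02.02. Scheduled 8%. quota on 04.01 open → in-quota 4%; Maristan agreement on 04.01.02.01: 04.01.02.02 not covered; Maristan agreement on 04.01: CTH met → 16% available; preference 16% not lower than 4% → no reduction. → 4%.
Sum: 4% + 15% + 52% + 4% = 75%.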